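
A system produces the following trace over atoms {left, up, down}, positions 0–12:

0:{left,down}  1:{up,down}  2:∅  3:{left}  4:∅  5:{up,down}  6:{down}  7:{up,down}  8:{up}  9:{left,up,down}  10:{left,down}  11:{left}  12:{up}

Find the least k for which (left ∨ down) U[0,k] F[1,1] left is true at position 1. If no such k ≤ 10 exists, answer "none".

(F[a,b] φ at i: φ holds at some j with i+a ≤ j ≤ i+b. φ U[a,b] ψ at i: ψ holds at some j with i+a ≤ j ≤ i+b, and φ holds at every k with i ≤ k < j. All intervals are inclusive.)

1

Need earliest j ≥ 1 with F[1,1] left, and (left ∨ down) at every k in [1,j-1].
  j=1: rhs fails.
  j=2: rhs holds; lhs holds on [1,1]. k = 1.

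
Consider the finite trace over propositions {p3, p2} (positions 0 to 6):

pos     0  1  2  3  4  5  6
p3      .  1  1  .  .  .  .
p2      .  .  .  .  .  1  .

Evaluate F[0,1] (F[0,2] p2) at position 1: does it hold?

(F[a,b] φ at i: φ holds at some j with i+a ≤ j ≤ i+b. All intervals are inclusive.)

Check F[0,2] p2 at each j in [1,2]:
  j=1: fails (none in [1,3])
  j=2: fails (none in [2,4])
No position in the window satisfies it → formula fails.

No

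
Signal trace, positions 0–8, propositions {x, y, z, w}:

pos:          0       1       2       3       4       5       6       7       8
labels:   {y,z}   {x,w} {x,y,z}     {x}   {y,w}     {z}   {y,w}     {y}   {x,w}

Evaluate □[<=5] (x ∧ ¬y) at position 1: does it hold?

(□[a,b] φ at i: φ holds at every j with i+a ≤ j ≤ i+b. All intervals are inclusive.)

Check (x ∧ ¬y) at every j in [1,6]:
  j=1: true
  j=2: false
  j=3: true
  j=4: false
  j=5: false
  j=6: false
Fails at j=2 → formula fails.

False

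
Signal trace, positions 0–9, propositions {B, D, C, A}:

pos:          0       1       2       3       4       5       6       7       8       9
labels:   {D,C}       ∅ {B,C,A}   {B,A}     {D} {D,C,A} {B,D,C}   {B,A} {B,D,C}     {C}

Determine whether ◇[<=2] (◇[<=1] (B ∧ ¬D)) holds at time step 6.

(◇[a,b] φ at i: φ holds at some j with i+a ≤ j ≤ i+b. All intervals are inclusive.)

Holds

Check ◇[<=1] (B ∧ ¬D) at each j in [6,8]:
  j=6: holds (witness at 7)
  j=7: holds (witness at 7)
  j=8: fails (none in [8,9])
Found at j=6 → formula holds.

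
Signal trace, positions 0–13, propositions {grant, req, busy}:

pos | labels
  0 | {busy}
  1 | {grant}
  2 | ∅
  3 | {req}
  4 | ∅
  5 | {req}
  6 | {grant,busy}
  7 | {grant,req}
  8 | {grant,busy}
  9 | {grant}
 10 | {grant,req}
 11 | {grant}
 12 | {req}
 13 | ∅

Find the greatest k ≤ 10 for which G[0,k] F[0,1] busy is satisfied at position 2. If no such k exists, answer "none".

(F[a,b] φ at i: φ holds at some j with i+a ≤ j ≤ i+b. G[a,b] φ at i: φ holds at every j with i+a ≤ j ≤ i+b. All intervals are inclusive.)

none

F[0,1] busy must hold from j=2 onward; find where it first fails.
  j=2: fails → no k works.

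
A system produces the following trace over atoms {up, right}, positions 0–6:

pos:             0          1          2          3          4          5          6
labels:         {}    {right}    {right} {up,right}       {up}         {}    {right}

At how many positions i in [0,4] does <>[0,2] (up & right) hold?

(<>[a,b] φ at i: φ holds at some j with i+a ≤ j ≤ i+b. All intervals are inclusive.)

Evaluate at each i in [0,4]:
  i=0: ✗ (none in [0,2])
  i=1: ✓ (witness j=3)
  i=2: ✓ (witness j=3)
  i=3: ✓ (witness j=3)
  i=4: ✗ (none in [4,6])
Positions where it holds: {1, 2, 3} → 3.

3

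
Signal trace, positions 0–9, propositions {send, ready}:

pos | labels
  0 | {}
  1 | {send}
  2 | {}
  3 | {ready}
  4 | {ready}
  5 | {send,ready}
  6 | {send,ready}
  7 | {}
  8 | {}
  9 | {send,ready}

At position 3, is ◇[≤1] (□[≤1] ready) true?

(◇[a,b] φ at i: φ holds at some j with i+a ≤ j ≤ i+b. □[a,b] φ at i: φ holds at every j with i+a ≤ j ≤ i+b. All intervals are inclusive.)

Holds

Check □[≤1] ready at each j in [3,4]:
  j=3: holds on [3,4]
  j=4: holds on [4,5]
Found at j=3 → formula holds.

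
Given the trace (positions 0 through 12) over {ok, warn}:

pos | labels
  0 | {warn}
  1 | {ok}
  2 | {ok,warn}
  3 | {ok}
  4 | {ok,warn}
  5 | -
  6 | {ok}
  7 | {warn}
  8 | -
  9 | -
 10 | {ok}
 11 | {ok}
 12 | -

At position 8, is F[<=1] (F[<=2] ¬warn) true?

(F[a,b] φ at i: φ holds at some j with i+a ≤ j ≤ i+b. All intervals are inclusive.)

True

Check F[<=2] ¬warn at each j in [8,9]:
  j=8: holds (witness at 8)
  j=9: holds (witness at 9)
Found at j=8 → formula holds.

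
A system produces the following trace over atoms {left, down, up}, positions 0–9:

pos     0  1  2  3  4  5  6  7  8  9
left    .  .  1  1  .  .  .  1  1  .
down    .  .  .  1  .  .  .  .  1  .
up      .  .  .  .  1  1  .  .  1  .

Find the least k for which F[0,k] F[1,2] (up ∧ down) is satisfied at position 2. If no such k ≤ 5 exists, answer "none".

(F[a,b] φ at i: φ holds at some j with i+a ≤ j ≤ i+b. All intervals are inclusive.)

4

Scan j = 2,3,… for F[1,2] (up ∧ down):
  j=2: fails
  j=3: fails
  j=4: fails
  j=5: fails
  j=6: holds
First hit at j=6, so smallest k = 6-2 = 4.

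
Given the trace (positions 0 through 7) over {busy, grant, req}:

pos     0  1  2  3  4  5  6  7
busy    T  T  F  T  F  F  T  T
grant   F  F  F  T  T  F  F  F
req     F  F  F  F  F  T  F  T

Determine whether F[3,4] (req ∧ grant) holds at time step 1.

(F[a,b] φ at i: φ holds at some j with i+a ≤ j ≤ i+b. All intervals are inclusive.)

Check (req ∧ grant) at each j in [4,5]:
  j=4: false
  j=5: false
No position in the window satisfies it → formula fails.

No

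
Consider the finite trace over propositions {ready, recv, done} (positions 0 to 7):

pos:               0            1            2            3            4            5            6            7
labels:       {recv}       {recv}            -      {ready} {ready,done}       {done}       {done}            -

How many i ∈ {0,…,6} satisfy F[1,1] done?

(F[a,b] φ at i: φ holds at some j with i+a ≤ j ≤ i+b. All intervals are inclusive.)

3

Evaluate at each i in [0,6]:
  i=0: ✗ (none in [1,1])
  i=1: ✗ (none in [2,2])
  i=2: ✗ (none in [3,3])
  i=3: ✓ (witness j=4)
  i=4: ✓ (witness j=5)
  i=5: ✓ (witness j=6)
  i=6: ✗ (none in [7,7])
Positions where it holds: {3, 4, 5} → 3.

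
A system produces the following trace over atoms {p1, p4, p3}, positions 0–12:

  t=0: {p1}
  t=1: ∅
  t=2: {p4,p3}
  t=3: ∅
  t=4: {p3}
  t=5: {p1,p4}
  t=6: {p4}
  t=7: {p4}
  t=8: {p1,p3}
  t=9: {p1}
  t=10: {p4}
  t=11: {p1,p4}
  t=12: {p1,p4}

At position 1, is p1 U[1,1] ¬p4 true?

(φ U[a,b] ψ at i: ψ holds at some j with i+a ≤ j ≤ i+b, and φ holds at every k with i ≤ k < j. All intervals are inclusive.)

False

Need some j in [2,2] with ¬p4, and p1 at every k in [1,j-1].
  j=2: ¬p4 false.
No j in the window works → until fails.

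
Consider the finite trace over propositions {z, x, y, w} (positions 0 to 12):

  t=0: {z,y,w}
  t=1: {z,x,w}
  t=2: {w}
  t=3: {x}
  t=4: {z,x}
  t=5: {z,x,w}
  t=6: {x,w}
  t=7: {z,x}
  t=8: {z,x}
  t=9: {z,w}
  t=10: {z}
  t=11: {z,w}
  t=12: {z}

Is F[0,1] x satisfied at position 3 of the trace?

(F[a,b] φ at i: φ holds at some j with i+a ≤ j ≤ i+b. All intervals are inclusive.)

True

Check x at each j in [3,4]:
  j=3: true
  j=4: true
Found at j=3 → formula holds.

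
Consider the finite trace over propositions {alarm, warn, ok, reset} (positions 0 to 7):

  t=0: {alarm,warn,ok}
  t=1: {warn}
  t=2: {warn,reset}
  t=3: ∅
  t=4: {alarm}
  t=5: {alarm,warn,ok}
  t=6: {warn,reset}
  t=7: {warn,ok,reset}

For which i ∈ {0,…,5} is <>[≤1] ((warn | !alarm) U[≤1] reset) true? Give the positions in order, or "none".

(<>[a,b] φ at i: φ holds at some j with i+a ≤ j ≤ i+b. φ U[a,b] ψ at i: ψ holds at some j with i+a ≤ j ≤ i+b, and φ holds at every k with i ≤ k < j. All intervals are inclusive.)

0, 1, 2, 4, 5

Evaluate at each i in [0,5]:
  i=0: ✓ (witness j=1)
  i=1: ✓ (witness j=1)
  i=2: ✓ (witness j=2)
  i=3: ✗ (none in [3,4])
  i=4: ✓ (witness j=5)
  i=5: ✓ (witness j=5)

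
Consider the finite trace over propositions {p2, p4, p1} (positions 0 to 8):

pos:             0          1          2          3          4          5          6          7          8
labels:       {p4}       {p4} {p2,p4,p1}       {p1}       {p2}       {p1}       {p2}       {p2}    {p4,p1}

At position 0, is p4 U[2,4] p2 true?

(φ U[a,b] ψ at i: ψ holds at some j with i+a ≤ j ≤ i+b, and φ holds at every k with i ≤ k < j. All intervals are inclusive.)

Need some j in [2,4] with p2, and p4 at every k in [0,j-1].
  j=2: p2 holds; p4 holds at every k in [0,1] → satisfied.

Yes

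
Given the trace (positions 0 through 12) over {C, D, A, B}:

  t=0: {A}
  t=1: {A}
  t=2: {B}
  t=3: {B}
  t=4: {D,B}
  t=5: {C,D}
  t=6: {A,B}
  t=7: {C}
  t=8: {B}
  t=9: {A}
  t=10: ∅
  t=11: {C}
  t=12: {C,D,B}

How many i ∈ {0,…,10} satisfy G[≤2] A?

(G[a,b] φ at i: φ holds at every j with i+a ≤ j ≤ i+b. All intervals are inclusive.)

Evaluate at each i in [0,10]:
  i=0: ✗ (fails at j=2)
  i=1: ✗ (fails at j=2)
  i=2: ✗ (fails at j=2)
  i=3: ✗ (fails at j=3)
  i=4: ✗ (fails at j=4)
  i=5: ✗ (fails at j=5)
  i=6: ✗ (fails at j=7)
  i=7: ✗ (fails at j=7)
  i=8: ✗ (fails at j=8)
  i=9: ✗ (fails at j=10)
  i=10: ✗ (fails at j=10)
Positions where it holds: {} → 0.

0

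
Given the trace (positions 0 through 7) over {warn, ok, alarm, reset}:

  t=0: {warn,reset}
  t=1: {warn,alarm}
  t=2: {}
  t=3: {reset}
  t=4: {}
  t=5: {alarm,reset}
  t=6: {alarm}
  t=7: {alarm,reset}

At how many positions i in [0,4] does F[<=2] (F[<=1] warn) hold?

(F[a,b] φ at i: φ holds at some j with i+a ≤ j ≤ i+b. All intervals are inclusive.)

Evaluate at each i in [0,4]:
  i=0: ✓ (witness j=0)
  i=1: ✓ (witness j=1)
  i=2: ✗ (none in [2,4])
  i=3: ✗ (none in [3,5])
  i=4: ✗ (none in [4,6])
Positions where it holds: {0, 1} → 2.

2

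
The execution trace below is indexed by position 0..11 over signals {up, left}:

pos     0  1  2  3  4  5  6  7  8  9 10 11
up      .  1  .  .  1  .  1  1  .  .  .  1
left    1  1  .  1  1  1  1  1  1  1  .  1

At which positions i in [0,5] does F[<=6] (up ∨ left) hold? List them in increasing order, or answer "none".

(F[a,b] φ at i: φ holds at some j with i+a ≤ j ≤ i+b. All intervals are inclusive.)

Evaluate at each i in [0,5]:
  i=0: ✓ (witness j=0)
  i=1: ✓ (witness j=1)
  i=2: ✓ (witness j=3)
  i=3: ✓ (witness j=3)
  i=4: ✓ (witness j=4)
  i=5: ✓ (witness j=5)

0, 1, 2, 3, 4, 5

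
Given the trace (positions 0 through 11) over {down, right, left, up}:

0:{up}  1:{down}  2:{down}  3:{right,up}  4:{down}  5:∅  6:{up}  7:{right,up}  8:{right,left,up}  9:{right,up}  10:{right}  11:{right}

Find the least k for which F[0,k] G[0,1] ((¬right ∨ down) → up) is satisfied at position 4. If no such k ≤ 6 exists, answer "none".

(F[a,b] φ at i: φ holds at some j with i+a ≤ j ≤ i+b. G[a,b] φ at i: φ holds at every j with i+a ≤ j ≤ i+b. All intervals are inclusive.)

2

Scan j = 4,5,… for G[0,1] ((¬right ∨ down) → up):
  j=4: fails
  j=5: fails
  j=6: holds
First hit at j=6, so smallest k = 6-4 = 2.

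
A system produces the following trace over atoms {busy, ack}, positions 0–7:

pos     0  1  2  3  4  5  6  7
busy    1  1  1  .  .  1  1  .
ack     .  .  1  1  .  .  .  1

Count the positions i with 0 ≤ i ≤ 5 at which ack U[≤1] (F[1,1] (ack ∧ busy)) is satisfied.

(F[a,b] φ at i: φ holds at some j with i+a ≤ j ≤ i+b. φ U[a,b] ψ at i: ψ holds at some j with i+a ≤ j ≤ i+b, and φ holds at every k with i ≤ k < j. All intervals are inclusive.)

1

Evaluate at each i in [0,5]:
  i=0: ✗ (lhs fails at k=0 before rhs at j=1)
  i=1: ✓ (rhs at j=1)
  i=2: ✗ (no rhs in [2,3])
  i=3: ✗ (no rhs in [3,4])
  i=4: ✗ (no rhs in [4,5])
  i=5: ✗ (no rhs in [5,6])
Positions where it holds: {1} → 1.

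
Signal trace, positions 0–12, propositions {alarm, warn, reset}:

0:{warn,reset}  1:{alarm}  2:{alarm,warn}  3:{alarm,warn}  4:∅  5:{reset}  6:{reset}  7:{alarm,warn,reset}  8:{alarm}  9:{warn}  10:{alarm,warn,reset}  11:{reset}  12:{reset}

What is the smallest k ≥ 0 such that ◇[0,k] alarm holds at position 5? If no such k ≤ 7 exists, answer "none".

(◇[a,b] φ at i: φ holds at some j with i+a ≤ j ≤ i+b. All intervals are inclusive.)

Scan j = 5,6,… for alarm:
  j=5: fails
  j=6: fails
  j=7: holds
First hit at j=7, so smallest k = 7-5 = 2.

2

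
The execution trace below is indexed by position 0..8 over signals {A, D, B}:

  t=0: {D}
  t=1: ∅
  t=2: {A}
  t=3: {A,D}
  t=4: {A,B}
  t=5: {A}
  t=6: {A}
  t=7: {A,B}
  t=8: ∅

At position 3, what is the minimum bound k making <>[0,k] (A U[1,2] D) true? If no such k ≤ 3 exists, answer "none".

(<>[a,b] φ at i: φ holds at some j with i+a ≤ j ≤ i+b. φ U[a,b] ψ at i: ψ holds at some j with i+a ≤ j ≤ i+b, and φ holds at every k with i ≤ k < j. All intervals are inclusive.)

none

Scan j = 3,4,… for (A U[1,2] D):
  j=3: fails
  j=4: fails
  j=5: fails
  j=6: fails
No j in [3,6] satisfies it → none.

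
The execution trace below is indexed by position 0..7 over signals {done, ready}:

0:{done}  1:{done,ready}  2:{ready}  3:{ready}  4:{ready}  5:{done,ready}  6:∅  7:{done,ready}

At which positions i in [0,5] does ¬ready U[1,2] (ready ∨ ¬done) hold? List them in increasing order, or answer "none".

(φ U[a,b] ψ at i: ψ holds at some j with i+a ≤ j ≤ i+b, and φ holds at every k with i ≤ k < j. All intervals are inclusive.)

0

Evaluate at each i in [0,5]:
  i=0: ✓ (rhs at j=1; lhs holds on [0,0])
  i=1: ✗ (lhs fails at k=1 before rhs at j=2)
  i=2: ✗ (lhs fails at k=2 before rhs at j=3)
  i=3: ✗ (lhs fails at k=3 before rhs at j=4)
  i=4: ✗ (lhs fails at k=4 before rhs at j=5)
  i=5: ✗ (lhs fails at k=5 before rhs at j=6)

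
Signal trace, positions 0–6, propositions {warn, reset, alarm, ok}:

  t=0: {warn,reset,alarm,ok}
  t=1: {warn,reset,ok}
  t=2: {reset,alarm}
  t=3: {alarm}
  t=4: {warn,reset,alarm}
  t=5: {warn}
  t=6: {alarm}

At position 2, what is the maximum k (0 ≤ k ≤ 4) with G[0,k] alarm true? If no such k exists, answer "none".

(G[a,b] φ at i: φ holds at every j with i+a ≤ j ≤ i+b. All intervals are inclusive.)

alarm must hold from j=2 onward; find where it first fails.
  j=2: holds
  j=3: holds
  j=4: holds
  j=5: fails
Holds on [2,4], so largest k = 2.

2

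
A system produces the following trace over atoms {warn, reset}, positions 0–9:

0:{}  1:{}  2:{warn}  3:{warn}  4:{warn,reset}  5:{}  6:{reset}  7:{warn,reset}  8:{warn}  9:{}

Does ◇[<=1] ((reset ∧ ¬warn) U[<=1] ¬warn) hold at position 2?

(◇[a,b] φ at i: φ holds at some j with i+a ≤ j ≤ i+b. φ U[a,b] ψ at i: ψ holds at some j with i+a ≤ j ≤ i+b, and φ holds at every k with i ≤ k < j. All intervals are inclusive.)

False

Check ((reset ∧ ¬warn) U[<=1] ¬warn) at each j in [2,3]:
  j=2: fails
  j=3: fails
No position in the window satisfies it → formula fails.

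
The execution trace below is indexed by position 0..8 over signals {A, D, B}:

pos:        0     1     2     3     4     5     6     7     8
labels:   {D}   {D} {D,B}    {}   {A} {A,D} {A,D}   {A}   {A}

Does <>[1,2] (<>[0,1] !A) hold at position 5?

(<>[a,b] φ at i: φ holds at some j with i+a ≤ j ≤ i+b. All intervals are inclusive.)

Check <>[0,1] !A at each j in [6,7]:
  j=6: fails (none in [6,7])
  j=7: fails (none in [7,8])
No position in the window satisfies it → formula fails.

No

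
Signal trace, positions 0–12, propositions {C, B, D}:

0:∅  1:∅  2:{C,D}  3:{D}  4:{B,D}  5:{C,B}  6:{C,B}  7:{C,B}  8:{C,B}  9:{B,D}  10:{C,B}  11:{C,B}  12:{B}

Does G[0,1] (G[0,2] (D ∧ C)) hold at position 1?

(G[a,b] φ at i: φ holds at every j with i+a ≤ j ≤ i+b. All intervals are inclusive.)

Does not hold

Check G[0,2] (D ∧ C) at every j in [1,2]:
  j=1: fails at 1
  j=2: fails at 3
Fails at j=1 → formula fails.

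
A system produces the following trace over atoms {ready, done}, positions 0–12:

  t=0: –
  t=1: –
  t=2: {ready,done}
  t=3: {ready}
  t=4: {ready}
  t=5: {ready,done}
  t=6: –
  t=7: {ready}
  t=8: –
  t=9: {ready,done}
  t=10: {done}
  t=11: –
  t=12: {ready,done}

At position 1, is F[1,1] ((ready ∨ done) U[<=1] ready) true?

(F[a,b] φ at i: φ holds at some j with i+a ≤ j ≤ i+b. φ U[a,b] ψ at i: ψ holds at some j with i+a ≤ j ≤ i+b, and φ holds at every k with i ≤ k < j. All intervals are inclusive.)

Check ((ready ∨ done) U[<=1] ready) at each j in [2,2]:
  j=2: holds
Found at j=2 → formula holds.

Yes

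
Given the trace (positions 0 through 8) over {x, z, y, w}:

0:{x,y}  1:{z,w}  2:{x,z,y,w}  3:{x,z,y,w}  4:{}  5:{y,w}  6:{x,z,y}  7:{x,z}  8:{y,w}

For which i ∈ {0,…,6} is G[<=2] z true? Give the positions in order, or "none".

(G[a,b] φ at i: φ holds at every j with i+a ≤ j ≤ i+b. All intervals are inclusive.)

Evaluate at each i in [0,6]:
  i=0: ✗ (fails at j=0)
  i=1: ✓ (all of [1,3])
  i=2: ✗ (fails at j=4)
  i=3: ✗ (fails at j=4)
  i=4: ✗ (fails at j=4)
  i=5: ✗ (fails at j=5)
  i=6: ✗ (fails at j=8)

1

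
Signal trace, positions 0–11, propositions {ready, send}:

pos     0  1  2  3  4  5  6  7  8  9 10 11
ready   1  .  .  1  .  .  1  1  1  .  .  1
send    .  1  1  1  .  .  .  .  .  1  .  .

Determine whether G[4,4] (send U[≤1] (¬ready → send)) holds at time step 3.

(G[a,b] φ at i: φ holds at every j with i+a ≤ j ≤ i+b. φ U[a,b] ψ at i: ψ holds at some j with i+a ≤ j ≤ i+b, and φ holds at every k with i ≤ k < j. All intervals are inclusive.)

True

Check (send U[≤1] (¬ready → send)) at every j in [7,7]:
  j=7: holds
All positions satisfy it → formula holds.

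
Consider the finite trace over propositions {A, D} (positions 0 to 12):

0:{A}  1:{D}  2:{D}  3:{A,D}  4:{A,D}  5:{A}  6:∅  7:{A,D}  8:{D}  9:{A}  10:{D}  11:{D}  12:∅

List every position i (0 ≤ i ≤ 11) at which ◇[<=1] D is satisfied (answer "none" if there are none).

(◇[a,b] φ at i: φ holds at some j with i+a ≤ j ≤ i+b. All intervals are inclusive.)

Evaluate at each i in [0,11]:
  i=0: ✓ (witness j=1)
  i=1: ✓ (witness j=1)
  i=2: ✓ (witness j=2)
  i=3: ✓ (witness j=3)
  i=4: ✓ (witness j=4)
  i=5: ✗ (none in [5,6])
  i=6: ✓ (witness j=7)
  i=7: ✓ (witness j=7)
  i=8: ✓ (witness j=8)
  i=9: ✓ (witness j=10)
  i=10: ✓ (witness j=10)
  i=11: ✓ (witness j=11)

0, 1, 2, 3, 4, 6, 7, 8, 9, 10, 11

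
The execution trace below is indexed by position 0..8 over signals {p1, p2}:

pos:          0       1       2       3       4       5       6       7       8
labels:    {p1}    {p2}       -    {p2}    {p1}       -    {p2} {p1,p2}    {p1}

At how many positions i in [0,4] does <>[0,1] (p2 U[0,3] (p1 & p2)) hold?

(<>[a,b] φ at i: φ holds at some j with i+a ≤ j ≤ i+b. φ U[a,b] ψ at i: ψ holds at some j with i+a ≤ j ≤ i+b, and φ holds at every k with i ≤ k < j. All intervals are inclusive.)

0

Evaluate at each i in [0,4]:
  i=0: ✗ (none in [0,1])
  i=1: ✗ (none in [1,2])
  i=2: ✗ (none in [2,3])
  i=3: ✗ (none in [3,4])
  i=4: ✗ (none in [4,5])
Positions where it holds: {} → 0.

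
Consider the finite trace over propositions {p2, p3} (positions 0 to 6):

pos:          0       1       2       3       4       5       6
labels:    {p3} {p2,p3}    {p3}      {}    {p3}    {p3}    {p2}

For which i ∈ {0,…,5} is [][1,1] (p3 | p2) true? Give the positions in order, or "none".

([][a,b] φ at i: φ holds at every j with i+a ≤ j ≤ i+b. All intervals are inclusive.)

0, 1, 3, 4, 5

Evaluate at each i in [0,5]:
  i=0: ✓ (all of [1,1])
  i=1: ✓ (all of [2,2])
  i=2: ✗ (fails at j=3)
  i=3: ✓ (all of [4,4])
  i=4: ✓ (all of [5,5])
  i=5: ✓ (all of [6,6])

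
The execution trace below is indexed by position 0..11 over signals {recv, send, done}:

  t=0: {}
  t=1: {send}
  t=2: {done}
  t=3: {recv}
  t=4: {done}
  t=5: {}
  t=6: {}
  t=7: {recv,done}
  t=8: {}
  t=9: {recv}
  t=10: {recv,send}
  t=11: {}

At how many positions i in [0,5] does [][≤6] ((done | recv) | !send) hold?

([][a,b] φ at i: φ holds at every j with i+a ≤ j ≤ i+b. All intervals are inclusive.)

4

Evaluate at each i in [0,5]:
  i=0: ✗ (fails at j=1)
  i=1: ✗ (fails at j=1)
  i=2: ✓ (all of [2,8])
  i=3: ✓ (all of [3,9])
  i=4: ✓ (all of [4,10])
  i=5: ✓ (all of [5,11])
Positions where it holds: {2, 3, 4, 5} → 4.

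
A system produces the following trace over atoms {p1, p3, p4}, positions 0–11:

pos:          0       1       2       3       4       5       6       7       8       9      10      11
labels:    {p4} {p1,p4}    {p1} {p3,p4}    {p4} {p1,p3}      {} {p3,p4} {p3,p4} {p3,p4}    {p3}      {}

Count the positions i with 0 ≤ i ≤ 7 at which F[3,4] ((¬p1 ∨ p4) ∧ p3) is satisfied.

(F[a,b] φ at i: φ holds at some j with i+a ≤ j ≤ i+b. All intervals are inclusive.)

6

Evaluate at each i in [0,7]:
  i=0: ✓ (witness j=3)
  i=1: ✗ (none in [4,5])
  i=2: ✗ (none in [5,6])
  i=3: ✓ (witness j=7)
  i=4: ✓ (witness j=7)
  i=5: ✓ (witness j=8)
  i=6: ✓ (witness j=9)
  i=7: ✓ (witness j=10)
Positions where it holds: {0, 3, 4, 5, 6, 7} → 6.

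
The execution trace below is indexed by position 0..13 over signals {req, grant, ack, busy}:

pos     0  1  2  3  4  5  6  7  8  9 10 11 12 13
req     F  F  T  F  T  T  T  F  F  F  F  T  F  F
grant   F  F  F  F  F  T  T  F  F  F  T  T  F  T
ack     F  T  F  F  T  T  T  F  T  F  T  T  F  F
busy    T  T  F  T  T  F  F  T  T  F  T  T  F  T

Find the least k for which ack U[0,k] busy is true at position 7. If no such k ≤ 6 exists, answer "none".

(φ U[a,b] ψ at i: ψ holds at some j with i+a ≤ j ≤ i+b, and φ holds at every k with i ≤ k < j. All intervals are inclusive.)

0

Need earliest j ≥ 7 with busy, and ack at every k in [7,j-1].
  j=7: rhs holds (empty prefix). k = 0.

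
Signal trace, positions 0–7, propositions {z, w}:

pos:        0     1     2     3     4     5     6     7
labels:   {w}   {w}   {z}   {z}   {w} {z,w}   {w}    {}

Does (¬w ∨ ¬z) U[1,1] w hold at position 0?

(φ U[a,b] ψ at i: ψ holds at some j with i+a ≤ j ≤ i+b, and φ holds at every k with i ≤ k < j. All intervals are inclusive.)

Need some j in [1,1] with w, and (¬w ∨ ¬z) at every k in [0,j-1].
  j=1: w holds; (¬w ∨ ¬z) holds at every k in [0,0] → satisfied.

Yes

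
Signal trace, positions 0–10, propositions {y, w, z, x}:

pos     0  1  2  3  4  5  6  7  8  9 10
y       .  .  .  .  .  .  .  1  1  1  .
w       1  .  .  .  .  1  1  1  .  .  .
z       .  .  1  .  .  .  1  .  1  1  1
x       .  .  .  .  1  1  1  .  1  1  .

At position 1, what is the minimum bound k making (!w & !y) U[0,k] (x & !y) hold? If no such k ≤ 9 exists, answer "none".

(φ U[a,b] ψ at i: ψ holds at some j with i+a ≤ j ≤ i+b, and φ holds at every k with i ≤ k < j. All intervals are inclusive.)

3

Need earliest j ≥ 1 with (x & !y), and (!w & !y) at every k in [1,j-1].
  j=1: rhs fails.
  j=2: rhs fails.
  j=3: rhs fails.
  j=4: rhs holds; lhs holds on [1,3]. k = 3.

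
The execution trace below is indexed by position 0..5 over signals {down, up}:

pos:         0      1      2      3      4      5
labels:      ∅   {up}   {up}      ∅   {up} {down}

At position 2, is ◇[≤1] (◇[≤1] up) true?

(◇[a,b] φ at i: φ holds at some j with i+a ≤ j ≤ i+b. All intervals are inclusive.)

Yes

Check ◇[≤1] up at each j in [2,3]:
  j=2: holds (witness at 2)
  j=3: holds (witness at 4)
Found at j=2 → formula holds.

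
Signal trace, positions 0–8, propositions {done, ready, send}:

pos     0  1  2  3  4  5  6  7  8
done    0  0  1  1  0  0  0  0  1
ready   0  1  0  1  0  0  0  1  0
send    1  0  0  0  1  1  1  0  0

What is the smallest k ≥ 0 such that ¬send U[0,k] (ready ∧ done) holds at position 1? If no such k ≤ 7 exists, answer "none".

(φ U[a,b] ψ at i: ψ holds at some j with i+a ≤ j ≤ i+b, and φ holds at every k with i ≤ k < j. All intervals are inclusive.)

Need earliest j ≥ 1 with (ready ∧ done), and ¬send at every k in [1,j-1].
  j=1: rhs fails.
  j=2: rhs fails.
  j=3: rhs holds; lhs holds on [1,2]. k = 2.

2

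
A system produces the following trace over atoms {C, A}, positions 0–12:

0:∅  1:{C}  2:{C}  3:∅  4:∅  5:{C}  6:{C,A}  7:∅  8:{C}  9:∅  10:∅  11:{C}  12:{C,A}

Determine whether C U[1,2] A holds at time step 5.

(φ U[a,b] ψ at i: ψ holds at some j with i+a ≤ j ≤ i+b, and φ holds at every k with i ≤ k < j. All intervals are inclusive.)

Need some j in [6,7] with A, and C at every k in [5,j-1].
  j=6: A holds; C holds at every k in [5,5] → satisfied.

Holds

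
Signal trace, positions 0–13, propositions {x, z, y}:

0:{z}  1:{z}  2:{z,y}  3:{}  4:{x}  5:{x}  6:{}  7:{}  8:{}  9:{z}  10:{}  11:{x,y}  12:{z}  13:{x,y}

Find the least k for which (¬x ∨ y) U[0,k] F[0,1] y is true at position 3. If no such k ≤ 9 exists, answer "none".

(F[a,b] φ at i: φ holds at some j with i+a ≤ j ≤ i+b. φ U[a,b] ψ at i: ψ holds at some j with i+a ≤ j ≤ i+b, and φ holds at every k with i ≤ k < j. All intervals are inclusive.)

none

Need earliest j ≥ 3 with F[0,1] y, and (¬x ∨ y) at every k in [3,j-1].
  j=3: rhs fails.
  j=4: rhs fails.
  j=5: rhs fails.
  j=6: rhs fails.
  j=7: rhs fails.
  j=8: rhs fails.
  j=9: rhs fails.
  j=10: rhs holds but lhs fails at k=4.
  j=11: rhs holds but lhs fails at k=4.
  j=12: rhs holds but lhs fails at k=4.
No witness within the range → none.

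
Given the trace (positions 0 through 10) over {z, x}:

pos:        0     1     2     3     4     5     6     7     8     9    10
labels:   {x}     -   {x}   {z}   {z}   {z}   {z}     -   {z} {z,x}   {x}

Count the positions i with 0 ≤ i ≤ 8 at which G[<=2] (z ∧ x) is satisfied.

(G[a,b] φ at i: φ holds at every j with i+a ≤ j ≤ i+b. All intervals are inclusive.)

Evaluate at each i in [0,8]:
  i=0: ✗ (fails at j=0)
  i=1: ✗ (fails at j=1)
  i=2: ✗ (fails at j=2)
  i=3: ✗ (fails at j=3)
  i=4: ✗ (fails at j=4)
  i=5: ✗ (fails at j=5)
  i=6: ✗ (fails at j=6)
  i=7: ✗ (fails at j=7)
  i=8: ✗ (fails at j=8)
Positions where it holds: {} → 0.

0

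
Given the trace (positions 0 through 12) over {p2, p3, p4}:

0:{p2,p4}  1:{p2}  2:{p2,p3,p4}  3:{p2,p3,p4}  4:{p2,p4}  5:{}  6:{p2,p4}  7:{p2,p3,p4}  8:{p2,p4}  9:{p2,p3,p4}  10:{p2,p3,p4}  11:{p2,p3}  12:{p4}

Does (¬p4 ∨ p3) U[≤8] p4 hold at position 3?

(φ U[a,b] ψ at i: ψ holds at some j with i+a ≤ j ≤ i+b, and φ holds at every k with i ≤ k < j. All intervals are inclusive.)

Need some j in [3,11] with p4, and (¬p4 ∨ p3) at every k in [3,j-1].
  j=3: p4 holds; no prefix to check → satisfied.

Yes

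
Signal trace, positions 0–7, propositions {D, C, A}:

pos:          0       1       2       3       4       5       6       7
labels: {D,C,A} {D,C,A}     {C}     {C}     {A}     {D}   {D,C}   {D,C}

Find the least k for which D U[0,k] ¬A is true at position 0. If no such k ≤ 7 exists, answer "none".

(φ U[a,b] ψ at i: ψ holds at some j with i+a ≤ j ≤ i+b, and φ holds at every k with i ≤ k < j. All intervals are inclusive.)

2

Need earliest j ≥ 0 with ¬A, and D at every k in [0,j-1].
  j=0: rhs fails.
  j=1: rhs fails.
  j=2: rhs holds; lhs holds on [0,1]. k = 2.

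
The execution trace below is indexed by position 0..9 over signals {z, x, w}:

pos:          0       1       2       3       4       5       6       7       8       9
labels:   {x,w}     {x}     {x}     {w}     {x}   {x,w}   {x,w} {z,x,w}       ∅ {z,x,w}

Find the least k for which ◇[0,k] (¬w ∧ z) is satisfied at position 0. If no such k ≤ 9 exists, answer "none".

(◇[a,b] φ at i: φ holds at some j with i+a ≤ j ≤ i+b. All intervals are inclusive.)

none

Scan j = 0,1,… for (¬w ∧ z):
  j=0: fails
  j=1: fails
  j=2: fails
  j=3: fails
  j=4: fails
  j=5: fails
  j=6: fails
  j=7: fails
  j=8: fails
  j=9: fails
No j in [0,9] satisfies it → none.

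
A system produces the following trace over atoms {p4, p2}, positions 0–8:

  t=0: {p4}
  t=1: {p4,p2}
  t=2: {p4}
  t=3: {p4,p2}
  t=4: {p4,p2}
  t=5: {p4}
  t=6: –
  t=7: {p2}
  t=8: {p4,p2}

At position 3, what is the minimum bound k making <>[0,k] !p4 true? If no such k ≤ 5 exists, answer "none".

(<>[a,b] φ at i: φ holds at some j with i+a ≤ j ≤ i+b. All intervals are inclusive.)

3

Scan j = 3,4,… for !p4:
  j=3: fails
  j=4: fails
  j=5: fails
  j=6: holds
First hit at j=6, so smallest k = 6-3 = 3.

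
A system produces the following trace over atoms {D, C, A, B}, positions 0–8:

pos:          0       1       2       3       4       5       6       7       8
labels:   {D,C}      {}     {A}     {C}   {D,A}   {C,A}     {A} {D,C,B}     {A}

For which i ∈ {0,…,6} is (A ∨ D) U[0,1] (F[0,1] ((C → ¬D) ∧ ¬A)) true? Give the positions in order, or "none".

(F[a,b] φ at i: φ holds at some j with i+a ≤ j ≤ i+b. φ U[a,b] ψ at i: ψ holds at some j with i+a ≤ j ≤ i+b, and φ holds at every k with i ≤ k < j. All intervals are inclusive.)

Evaluate at each i in [0,6]:
  i=0: ✓ (rhs at j=0)
  i=1: ✓ (rhs at j=1)
  i=2: ✓ (rhs at j=2)
  i=3: ✓ (rhs at j=3)
  i=4: ✗ (no rhs in [4,5])
  i=5: ✗ (no rhs in [5,6])
  i=6: ✗ (no rhs in [6,7])

0, 1, 2, 3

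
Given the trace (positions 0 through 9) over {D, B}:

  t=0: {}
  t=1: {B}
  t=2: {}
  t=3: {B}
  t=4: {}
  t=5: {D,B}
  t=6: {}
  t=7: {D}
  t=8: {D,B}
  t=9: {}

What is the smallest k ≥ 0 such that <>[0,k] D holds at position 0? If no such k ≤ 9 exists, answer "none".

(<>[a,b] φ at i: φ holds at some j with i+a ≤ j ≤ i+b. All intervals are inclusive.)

5

Scan j = 0,1,… for D:
  j=0: fails
  j=1: fails
  j=2: fails
  j=3: fails
  j=4: fails
  j=5: holds
First hit at j=5, so smallest k = 5-0 = 5.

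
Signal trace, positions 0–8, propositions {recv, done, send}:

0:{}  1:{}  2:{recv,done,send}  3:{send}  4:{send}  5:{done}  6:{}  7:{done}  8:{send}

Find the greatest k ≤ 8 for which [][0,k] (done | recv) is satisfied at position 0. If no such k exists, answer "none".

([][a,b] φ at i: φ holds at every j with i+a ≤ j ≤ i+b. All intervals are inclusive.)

(done | recv) must hold from j=0 onward; find where it first fails.
  j=0: fails → no k works.

none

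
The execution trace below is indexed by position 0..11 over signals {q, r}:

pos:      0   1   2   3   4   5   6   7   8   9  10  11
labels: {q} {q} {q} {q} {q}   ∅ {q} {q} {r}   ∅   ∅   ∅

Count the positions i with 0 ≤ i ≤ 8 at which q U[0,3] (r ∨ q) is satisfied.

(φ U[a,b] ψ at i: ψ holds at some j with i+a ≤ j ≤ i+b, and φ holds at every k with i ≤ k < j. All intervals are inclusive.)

Evaluate at each i in [0,8]:
  i=0: ✓ (rhs at j=0)
  i=1: ✓ (rhs at j=1)
  i=2: ✓ (rhs at j=2)
  i=3: ✓ (rhs at j=3)
  i=4: ✓ (rhs at j=4)
  i=5: ✗ (lhs fails at k=5 before rhs at j=6)
  i=6: ✓ (rhs at j=6)
  i=7: ✓ (rhs at j=7)
  i=8: ✓ (rhs at j=8)
Positions where it holds: {0, 1, 2, 3, 4, 6, 7, 8} → 8.

8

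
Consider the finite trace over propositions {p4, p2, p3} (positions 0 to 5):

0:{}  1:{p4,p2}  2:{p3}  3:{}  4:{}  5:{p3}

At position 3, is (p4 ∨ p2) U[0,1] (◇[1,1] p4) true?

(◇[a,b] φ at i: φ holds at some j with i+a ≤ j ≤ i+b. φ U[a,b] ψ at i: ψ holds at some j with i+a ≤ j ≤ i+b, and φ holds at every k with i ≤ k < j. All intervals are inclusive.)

Need some j in [3,4] with ◇[1,1] p4, and (p4 ∨ p2) at every k in [3,j-1].
  j=3: ◇[1,1] p4 — fails (none in [4,4]).
  j=4: ◇[1,1] p4 — fails (none in [5,5]).
No j in the window works → until fails.

Does not hold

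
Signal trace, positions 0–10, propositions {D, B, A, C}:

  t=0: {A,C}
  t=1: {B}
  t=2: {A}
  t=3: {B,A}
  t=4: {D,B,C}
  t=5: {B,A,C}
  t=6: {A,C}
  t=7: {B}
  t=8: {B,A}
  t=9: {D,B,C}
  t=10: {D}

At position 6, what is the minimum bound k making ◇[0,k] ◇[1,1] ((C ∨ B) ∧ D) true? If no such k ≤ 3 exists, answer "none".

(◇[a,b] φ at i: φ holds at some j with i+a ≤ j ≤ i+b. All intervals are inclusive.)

2

Scan j = 6,7,… for ◇[1,1] ((C ∨ B) ∧ D):
  j=6: fails
  j=7: fails
  j=8: holds
First hit at j=8, so smallest k = 8-6 = 2.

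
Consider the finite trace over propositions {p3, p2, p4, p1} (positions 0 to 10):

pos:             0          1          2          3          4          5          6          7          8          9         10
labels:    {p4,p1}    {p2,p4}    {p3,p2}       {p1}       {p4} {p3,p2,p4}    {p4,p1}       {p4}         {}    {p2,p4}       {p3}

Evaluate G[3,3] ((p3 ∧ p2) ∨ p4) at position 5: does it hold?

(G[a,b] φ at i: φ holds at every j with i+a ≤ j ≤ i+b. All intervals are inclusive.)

Does not hold

Check ((p3 ∧ p2) ∨ p4) at every j in [8,8]:
  j=8: false
Fails at j=8 → formula fails.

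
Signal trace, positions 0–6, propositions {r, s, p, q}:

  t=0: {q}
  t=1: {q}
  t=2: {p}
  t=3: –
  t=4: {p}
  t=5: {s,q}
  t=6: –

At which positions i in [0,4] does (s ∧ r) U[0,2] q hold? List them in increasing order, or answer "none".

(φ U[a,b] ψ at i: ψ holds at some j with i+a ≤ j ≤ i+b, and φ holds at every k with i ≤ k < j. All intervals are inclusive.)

Evaluate at each i in [0,4]:
  i=0: ✓ (rhs at j=0)
  i=1: ✓ (rhs at j=1)
  i=2: ✗ (no rhs in [2,4])
  i=3: ✗ (lhs fails at k=3 before rhs at j=5)
  i=4: ✗ (lhs fails at k=4 before rhs at j=5)

0, 1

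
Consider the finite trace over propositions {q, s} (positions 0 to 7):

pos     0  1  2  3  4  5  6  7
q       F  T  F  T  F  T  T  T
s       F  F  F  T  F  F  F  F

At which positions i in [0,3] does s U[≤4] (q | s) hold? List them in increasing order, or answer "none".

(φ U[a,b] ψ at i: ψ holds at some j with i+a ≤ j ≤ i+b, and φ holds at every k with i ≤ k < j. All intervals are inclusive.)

1, 3

Evaluate at each i in [0,3]:
  i=0: ✗ (lhs fails at k=0 before rhs at j=1)
  i=1: ✓ (rhs at j=1)
  i=2: ✗ (lhs fails at k=2 before rhs at j=3)
  i=3: ✓ (rhs at j=3)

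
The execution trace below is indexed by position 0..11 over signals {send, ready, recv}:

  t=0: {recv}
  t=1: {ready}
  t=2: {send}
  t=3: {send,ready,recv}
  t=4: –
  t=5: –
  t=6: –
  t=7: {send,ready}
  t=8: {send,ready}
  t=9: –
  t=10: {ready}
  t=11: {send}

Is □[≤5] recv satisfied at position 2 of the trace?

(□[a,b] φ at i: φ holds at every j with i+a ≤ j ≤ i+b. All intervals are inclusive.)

Check recv at every j in [2,7]:
  j=2: false
  j=3: true
  j=4: false
  j=5: false
  j=6: false
  j=7: false
Fails at j=2 → formula fails.

Does not hold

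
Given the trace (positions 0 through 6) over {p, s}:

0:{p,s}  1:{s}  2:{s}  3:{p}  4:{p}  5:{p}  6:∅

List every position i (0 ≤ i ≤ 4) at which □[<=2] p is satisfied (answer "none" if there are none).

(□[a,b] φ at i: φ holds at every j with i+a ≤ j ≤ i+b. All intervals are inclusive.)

Evaluate at each i in [0,4]:
  i=0: ✗ (fails at j=1)
  i=1: ✗ (fails at j=1)
  i=2: ✗ (fails at j=2)
  i=3: ✓ (all of [3,5])
  i=4: ✗ (fails at j=6)

3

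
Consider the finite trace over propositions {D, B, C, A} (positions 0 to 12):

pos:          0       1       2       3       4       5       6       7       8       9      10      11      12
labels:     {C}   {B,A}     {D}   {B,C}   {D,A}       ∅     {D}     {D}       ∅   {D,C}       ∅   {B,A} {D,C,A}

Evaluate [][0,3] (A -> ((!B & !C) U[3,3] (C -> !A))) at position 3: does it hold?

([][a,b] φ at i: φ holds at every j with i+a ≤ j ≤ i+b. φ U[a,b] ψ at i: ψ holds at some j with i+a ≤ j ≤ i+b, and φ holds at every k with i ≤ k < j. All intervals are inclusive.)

Check (A -> ((!B & !C) U[3,3] (C -> !A))) at every j in [3,6]:
  j=3: antecedent false → ✓
  j=4: antecedent true; consequent holds → ✓
  j=5: antecedent false → ✓
  j=6: antecedent false → ✓
All positions satisfy it → formula holds.

True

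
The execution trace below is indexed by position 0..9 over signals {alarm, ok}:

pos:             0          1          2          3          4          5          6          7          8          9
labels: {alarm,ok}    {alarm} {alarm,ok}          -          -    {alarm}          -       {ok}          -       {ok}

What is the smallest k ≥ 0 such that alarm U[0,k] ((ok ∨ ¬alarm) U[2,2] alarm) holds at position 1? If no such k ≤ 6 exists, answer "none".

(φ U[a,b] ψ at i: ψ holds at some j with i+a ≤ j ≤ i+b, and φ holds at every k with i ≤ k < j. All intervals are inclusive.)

Need earliest j ≥ 1 with ((ok ∨ ¬alarm) U[2,2] alarm), and alarm at every k in [1,j-1].
  j=1: rhs fails.
  j=2: rhs fails.
  j=3: rhs holds; lhs holds on [1,2]. k = 2.

2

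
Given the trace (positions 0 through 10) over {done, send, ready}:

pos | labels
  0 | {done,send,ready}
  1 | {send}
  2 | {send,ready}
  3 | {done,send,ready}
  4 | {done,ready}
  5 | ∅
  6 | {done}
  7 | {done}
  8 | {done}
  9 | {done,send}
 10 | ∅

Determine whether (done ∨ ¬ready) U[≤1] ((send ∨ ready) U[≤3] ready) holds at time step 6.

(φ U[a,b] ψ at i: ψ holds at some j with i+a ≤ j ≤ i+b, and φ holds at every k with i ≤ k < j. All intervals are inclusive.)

Need some j in [6,7] with ((send ∨ ready) U[≤3] ready), and (done ∨ ¬ready) at every k in [6,j-1].
  j=6: ((send ∨ ready) U[≤3] ready) — fails.
  j=7: ((send ∨ ready) U[≤3] ready) — fails.
No j in the window works → until fails.

Does not hold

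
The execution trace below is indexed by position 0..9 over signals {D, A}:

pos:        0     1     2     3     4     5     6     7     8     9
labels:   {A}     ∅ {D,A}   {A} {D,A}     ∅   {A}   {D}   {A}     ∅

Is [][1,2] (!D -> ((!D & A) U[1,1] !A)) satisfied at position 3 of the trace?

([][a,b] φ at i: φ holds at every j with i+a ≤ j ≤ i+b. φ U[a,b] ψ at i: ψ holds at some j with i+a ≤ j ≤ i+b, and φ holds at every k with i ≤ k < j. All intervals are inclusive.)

Check (!D -> ((!D & A) U[1,1] !A)) at every j in [4,5]:
  j=4: antecedent false → ✓
  j=5: antecedent true; consequent fails → ✗
Fails at j=5 → formula fails.

False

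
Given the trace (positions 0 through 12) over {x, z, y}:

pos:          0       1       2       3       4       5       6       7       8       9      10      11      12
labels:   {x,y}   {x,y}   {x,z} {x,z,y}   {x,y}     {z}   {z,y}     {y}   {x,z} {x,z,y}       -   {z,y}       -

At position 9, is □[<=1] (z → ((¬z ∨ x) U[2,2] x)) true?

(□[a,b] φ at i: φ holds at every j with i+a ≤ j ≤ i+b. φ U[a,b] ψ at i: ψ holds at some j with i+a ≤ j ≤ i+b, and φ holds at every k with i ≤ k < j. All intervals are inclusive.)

Does not hold

Check (z → ((¬z ∨ x) U[2,2] x)) at every j in [9,10]:
  j=9: antecedent true; consequent fails → ✗
  j=10: antecedent false → ✓
Fails at j=9 → formula fails.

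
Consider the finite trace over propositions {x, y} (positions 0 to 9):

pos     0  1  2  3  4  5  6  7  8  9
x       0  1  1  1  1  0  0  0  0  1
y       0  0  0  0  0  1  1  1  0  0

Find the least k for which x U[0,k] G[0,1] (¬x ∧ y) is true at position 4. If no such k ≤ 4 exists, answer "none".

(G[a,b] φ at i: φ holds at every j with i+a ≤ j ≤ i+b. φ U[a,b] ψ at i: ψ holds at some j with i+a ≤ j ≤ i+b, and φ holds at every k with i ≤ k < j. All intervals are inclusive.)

1

Need earliest j ≥ 4 with G[0,1] (¬x ∧ y), and x at every k in [4,j-1].
  j=4: rhs fails.
  j=5: rhs holds; lhs holds on [4,4]. k = 1.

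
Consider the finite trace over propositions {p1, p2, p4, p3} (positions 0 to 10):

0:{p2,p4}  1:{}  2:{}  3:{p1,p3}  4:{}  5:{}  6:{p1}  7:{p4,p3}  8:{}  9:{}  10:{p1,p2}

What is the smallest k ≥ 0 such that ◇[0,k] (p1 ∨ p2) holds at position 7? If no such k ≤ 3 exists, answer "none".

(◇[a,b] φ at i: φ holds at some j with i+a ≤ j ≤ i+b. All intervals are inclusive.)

3

Scan j = 7,8,… for (p1 ∨ p2):
  j=7: fails
  j=8: fails
  j=9: fails
  j=10: holds
First hit at j=10, so smallest k = 10-7 = 3.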